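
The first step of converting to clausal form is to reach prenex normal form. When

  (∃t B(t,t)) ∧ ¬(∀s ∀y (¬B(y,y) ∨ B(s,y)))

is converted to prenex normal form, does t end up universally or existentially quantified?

existential

Drive negations inward (¬∀x A ≡ ∃x ¬A, ¬∃x A ≡ ∀x ¬A, De Morgan for ∧/∨):
  (∃t B(t,t)) ∧ (∃s ∃y (B(y,y) ∧ ¬B(s,y)))
All bound variables are already distinct, so no renaming is needed.
Pull the quantifiers to the front (each side's bound variable is not free in the other side):
  ∃t ∃s ∃y (B(t,t) ∧ B(y,y) ∧ ¬B(s,y))
The quantifier ∃t sits under an even number of negations, so it remains existential.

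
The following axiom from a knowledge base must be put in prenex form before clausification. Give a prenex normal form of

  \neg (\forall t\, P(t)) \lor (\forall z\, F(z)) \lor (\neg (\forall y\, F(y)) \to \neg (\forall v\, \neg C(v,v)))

Rewrite implications/biconditionals: A → B as ¬A ∨ B.
  \neg (\forall t\, P(t)) \lor (\forall z\, F(z)) \lor \neg \neg (\forall y\, F(y)) \lor \neg (\forall v\, \neg C(v,v))
Push ¬ through the quantifiers and connectives to reach negation normal form:
  (\exists t\, \neg P(t)) \lor (\forall z\, F(z)) \lor (\forall y\, F(y)) \lor (\exists v\, C(v,v))
All bound variables are already distinct, so no renaming is needed.
Finally move all quantifiers to the prefix:
  \exists t\, \forall z\, \forall y\, \exists v\, (\neg P(t) \lor F(z) \lor F(y) \lor C(v,v))

\exists t\, \forall z\, \forall y\, \exists v\, (\neg P(t) \lor F(z) \lor F(y) \lor C(v,v))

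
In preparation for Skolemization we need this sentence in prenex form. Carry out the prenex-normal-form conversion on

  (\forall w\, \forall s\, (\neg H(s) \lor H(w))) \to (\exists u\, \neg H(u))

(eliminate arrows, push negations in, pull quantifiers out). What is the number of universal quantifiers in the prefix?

Rewrite implications/biconditionals: A → B as ¬A ∨ B.
  \neg (\forall w\, \forall s\, (\neg H(s) \lor H(w))) \lor (\exists u\, \neg H(u))
Move each ¬ inward, flipping quantifiers it crosses:
  (\exists w\, \exists s\, (H(s) \land \neg H(w))) \lor (\exists u\, \neg H(u))
All bound variables are already distinct, so no renaming is needed.
Pull the quantifiers to the front (each side's bound variable is not free in the other side):
  \exists w\, \exists s\, \exists u\, (H(s) \land \neg H(w) \lor \neg H(u))
The prefix is \exists w \exists s \exists u: 0 universal, 3 existential.

0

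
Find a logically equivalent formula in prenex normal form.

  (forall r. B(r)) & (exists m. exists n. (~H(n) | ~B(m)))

forall r. exists m. exists n. (B(r) & (~H(n) | ~B(m)))

Finally move all quantifiers to the prefix:
  forall r. exists m. exists n. (B(r) & (~H(n) | ~B(m)))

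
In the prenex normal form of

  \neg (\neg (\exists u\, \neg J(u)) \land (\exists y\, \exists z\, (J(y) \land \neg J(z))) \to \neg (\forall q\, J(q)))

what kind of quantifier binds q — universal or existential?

Rewrite implications/biconditionals: A → B as ¬A ∨ B.
  \neg (\neg (\neg (\exists u\, \neg J(u)) \land (\exists y\, \exists z\, (J(y) \land \neg J(z)))) \lor \neg (\forall q\, J(q)))
Drive negations inward (¬∀x A ≡ ∃x ¬A, ¬∃x A ≡ ∀x ¬A, De Morgan for ∧/∨):
  (\forall u\, J(u)) \land (\exists y\, \exists z\, (J(y) \land \neg J(z))) \land (\forall q\, J(q))
Pull the quantifiers to the front (each side's bound variable is not free in the other side):
  \forall u\, \exists y\, \exists z\, \forall q\, (J(u) \land J(y) \land \neg J(z) \land J(q))
The quantifier \forall q sits under an even number of negations (counting the antecedent side of each →), so it remains universal.

universal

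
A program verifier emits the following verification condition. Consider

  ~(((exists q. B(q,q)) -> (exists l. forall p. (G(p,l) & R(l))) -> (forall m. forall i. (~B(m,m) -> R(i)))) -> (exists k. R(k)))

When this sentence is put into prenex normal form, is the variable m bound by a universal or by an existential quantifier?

Eliminate → and ↔ using ¬ and ∨.
  ~(~(~(exists q. B(q,q)) | ~(exists l. forall p. (G(p,l) & R(l))) | (forall m. forall i. (~~B(m,m) | R(i)))) | (exists k. R(k)))
Move each ¬ inward, flipping quantifiers it crosses:
  ((forall q. ~B(q,q)) | (forall l. exists p. (~G(p,l) | ~R(l))) | (forall m. forall i. (B(m,m) | R(i)))) & (forall k. ~R(k))
All bound variables are already distinct, so no renaming is needed.
Finally move all quantifiers to the prefix:
  forall q. forall l. exists p. forall m. forall i. forall k. ((~B(q,q) | ~G(p,l) | ~R(l) | B(m,m) | R(i)) & ~R(k))
The quantifier forall m sits under an even number of negations (counting the antecedent side of each →), so it remains universal.

universal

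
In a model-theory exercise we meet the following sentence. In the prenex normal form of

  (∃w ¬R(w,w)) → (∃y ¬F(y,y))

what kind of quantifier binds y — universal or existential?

existential

Eliminate → and ↔ using ¬ and ∨.
  ¬(∃w ¬R(w,w)) ∨ (∃y ¬F(y,y))
Move each ¬ inward, flipping quantifiers it crosses:
  (∀w R(w,w)) ∨ (∃y ¬F(y,y))
Finally move all quantifiers to the prefix:
  ∀w ∃y (R(w,w) ∨ ¬F(y,y))
The quantifier ∃y sits under an even number of negations (counting the antecedent side of each →), so it remains existential.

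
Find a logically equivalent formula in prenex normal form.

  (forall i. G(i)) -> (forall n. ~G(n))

exists i. forall n. (~G(i) | ~G(n))

Rewrite implications/biconditionals: A → B as ¬A ∨ B.
  ~(forall i. G(i)) | (forall n. ~G(n))
Move each ¬ inward, flipping quantifiers it crosses:
  (exists i. ~G(i)) | (forall n. ~G(n))
Pull the quantifiers to the front (each side's bound variable is not free in the other side):
  exists i. forall n. (~G(i) | ~G(n))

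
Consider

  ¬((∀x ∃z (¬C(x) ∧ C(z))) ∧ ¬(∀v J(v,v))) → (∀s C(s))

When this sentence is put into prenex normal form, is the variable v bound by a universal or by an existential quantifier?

First replace A → B with ¬A ∨ B.
  ¬¬((∀x ∃z (¬C(x) ∧ C(z))) ∧ ¬(∀v J(v,v))) ∨ (∀s C(s))
Push ¬ through the quantifiers and connectives to reach negation normal form:
  (∀x ∃z (¬C(x) ∧ C(z))) ∧ (∃v ¬J(v,v)) ∨ (∀s C(s))
Finally move all quantifiers to the prefix:
  ∀x ∃z ∃v ∀s (¬C(x) ∧ C(z) ∧ ¬J(v,v) ∨ C(s))
The quantifier ∀v sits under an odd number of negations (counting the antecedent side of each →), so it flips to ∃v.

existential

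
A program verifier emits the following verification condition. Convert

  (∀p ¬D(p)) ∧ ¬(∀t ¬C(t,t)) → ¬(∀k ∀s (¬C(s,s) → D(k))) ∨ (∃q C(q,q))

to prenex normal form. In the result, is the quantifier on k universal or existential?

existential

Rewrite implications/biconditionals: A → B as ¬A ∨ B.
  ¬((∀p ¬D(p)) ∧ ¬(∀t ¬C(t,t))) ∨ ¬(∀k ∀s (¬¬C(s,s) ∨ D(k))) ∨ (∃q C(q,q))
Push ¬ through the quantifiers and connectives to reach negation normal form:
  (∃p D(p)) ∨ (∀t ¬C(t,t)) ∨ (∃k ∃s (¬C(s,s) ∧ ¬D(k))) ∨ (∃q C(q,q))
Finally move all quantifiers to the prefix:
  ∃p ∀t ∃k ∃s ∃q (D(p) ∨ ¬C(t,t) ∨ ¬C(s,s) ∧ ¬D(k) ∨ C(q,q))
The quantifier ∀k sits under an odd number of negations (counting the antecedent side of each →), so it flips to ∃k.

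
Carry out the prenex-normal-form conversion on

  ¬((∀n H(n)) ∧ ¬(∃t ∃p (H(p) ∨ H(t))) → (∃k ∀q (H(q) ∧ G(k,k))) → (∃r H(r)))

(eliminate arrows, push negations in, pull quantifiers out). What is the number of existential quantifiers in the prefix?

Rewrite implications/biconditionals: A → B as ¬A ∨ B.
  ¬(¬((∀n H(n)) ∧ ¬(∃t ∃p (H(p) ∨ H(t)))) ∨ ¬(∃k ∀q (H(q) ∧ G(k,k))) ∨ (∃r H(r)))
Push ¬ through the quantifiers and connectives to reach negation normal form:
  (∀n H(n)) ∧ (∀t ∀p (¬H(p) ∧ ¬H(t))) ∧ (∃k ∀q (H(q) ∧ G(k,k))) ∧ (∀r ¬H(r))
Pull the quantifiers to the front (each side's bound variable is not free in the other side):
  ∀n ∀t ∀p ∃k ∀q ∀r (H(n) ∧ ¬H(p) ∧ ¬H(t) ∧ H(q) ∧ G(k,k) ∧ ¬H(r))
The prefix is ∀n ∀t ∀p ∃k ∀q ∀r: 5 universal, 1 existential.

1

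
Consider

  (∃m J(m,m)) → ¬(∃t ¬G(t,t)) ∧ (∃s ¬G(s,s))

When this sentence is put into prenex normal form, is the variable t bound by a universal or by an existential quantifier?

universal

Eliminate → and ↔ using ¬ and ∨.
  ¬(∃m J(m,m)) ∨ ¬(∃t ¬G(t,t)) ∧ (∃s ¬G(s,s))
Move each ¬ inward, flipping quantifiers it crosses:
  (∀m ¬J(m,m)) ∨ (∀t G(t,t)) ∧ (∃s ¬G(s,s))
Finally move all quantifiers to the prefix:
  ∀m ∀t ∃s (¬J(m,m) ∨ G(t,t) ∧ ¬G(s,s))
The quantifier ∃t sits under an odd number of negations (counting the antecedent side of each →), so it flips to ∀t.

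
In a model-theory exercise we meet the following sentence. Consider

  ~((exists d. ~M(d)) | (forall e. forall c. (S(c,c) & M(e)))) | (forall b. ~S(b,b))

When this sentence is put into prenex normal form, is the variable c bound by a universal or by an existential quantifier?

existential

Drive negations inward (¬∀x A ≡ ∃x ¬A, ¬∃x A ≡ ∀x ¬A, De Morgan for ∧/∨):
  (forall d. M(d)) & (exists e. exists c. (~S(c,c) | ~M(e))) | (forall b. ~S(b,b))
All bound variables are already distinct, so no renaming is needed.
Extract every quantifier outward, since the variables are now distinct and don't occur free across branches:
  forall d. exists e. exists c. forall b. (M(d) & (~S(c,c) | ~M(e)) | ~S(b,b))
The quantifier forall c sits under an odd number of negations, so it flips to exists c.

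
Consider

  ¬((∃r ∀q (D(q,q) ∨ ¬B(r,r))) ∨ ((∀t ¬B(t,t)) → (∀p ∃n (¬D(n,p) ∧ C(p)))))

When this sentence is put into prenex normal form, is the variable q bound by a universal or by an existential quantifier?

existential

First replace A → B with ¬A ∨ B.
  ¬((∃r ∀q (D(q,q) ∨ ¬B(r,r))) ∨ ¬(∀t ¬B(t,t)) ∨ (∀p ∃n (¬D(n,p) ∧ C(p))))
Move each ¬ inward, flipping quantifiers it crosses:
  (∀r ∃q (¬D(q,q) ∧ B(r,r))) ∧ (∀t ¬B(t,t)) ∧ (∃p ∀n (D(n,p) ∨ ¬C(p)))
Extract every quantifier outward, since the variables are now distinct and don't occur free across branches:
  ∀r ∃q ∀t ∃p ∀n (¬D(q,q) ∧ B(r,r) ∧ ¬B(t,t) ∧ (D(n,p) ∨ ¬C(p)))
The quantifier ∀q sits under an odd number of negations (counting the antecedent side of each →), so it flips to ∃q.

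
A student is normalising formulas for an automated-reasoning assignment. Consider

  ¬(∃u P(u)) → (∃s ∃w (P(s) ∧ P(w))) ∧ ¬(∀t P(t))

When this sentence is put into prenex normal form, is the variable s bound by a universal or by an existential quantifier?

Rewrite implications/biconditionals: A → B as ¬A ∨ B.
  ¬¬(∃u P(u)) ∨ (∃s ∃w (P(s) ∧ P(w))) ∧ ¬(∀t P(t))
Move each ¬ inward, flipping quantifiers it crosses:
  (∃u P(u)) ∨ (∃s ∃w (P(s) ∧ P(w))) ∧ (∃t ¬P(t))
All bound variables are already distinct, so no renaming is needed.
Finally move all quantifiers to the prefix:
  ∃u ∃s ∃w ∃t (P(u) ∨ P(s) ∧ P(w) ∧ ¬P(t))
The quantifier ∃s sits under an even number of negations (counting the antecedent side of each →), so it remains existential.

existential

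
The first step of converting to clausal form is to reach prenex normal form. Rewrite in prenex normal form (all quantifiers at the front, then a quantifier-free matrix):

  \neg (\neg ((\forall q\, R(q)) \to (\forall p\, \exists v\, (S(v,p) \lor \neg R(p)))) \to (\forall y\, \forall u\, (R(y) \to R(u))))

First replace A → B with ¬A ∨ B.
  \neg (\neg \neg (\neg (\forall q\, R(q)) \lor (\forall p\, \exists v\, (S(v,p) \lor \neg R(p)))) \lor (\forall y\, \forall u\, (\neg R(y) \lor R(u))))
Push ¬ through the quantifiers and connectives to reach negation normal form:
  (\forall q\, R(q)) \land (\exists p\, \forall v\, (\neg S(v,p) \land R(p))) \land (\exists y\, \exists u\, (R(y) \land \neg R(u)))
Extract every quantifier outward, since the variables are now distinct and don't occur free across branches:
  \forall q\, \exists p\, \forall v\, \exists y\, \exists u\, (R(q) \land \neg S(v,p) \land R(p) \land R(y) \land \neg R(u))

\forall q\, \exists p\, \forall v\, \exists y\, \exists u\, (R(q) \land \neg S(v,p) \land R(p) \land R(y) \land \neg R(u))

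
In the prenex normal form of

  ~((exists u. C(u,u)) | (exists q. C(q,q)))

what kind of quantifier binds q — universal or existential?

universal

Move each ¬ inward, flipping quantifiers it crosses:
  (forall u. ~C(u,u)) & (forall q. ~C(q,q))
All bound variables are already distinct, so no renaming is needed.
Extract every quantifier outward, since the variables are now distinct and don't occur free across branches:
  forall u. forall q. (~C(u,u) & ~C(q,q))
The quantifier exists q sits under an odd number of negations, so it flips to forall q.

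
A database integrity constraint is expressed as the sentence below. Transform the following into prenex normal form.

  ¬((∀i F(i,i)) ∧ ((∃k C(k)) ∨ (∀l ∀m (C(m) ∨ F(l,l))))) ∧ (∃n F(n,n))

Drive negations inward (¬∀x A ≡ ∃x ¬A, ¬∃x A ≡ ∀x ¬A, De Morgan for ∧/∨):
  ((∃i ¬F(i,i)) ∨ (∀k ¬C(k)) ∧ (∃l ∃m (¬C(m) ∧ ¬F(l,l)))) ∧ (∃n F(n,n))
Extract every quantifier outward, since the variables are now distinct and don't occur free across branches:
  ∃i ∀k ∃l ∃m ∃n ((¬F(i,i) ∨ ¬C(k) ∧ ¬C(m) ∧ ¬F(l,l)) ∧ F(n,n))

∃i ∀k ∃l ∃m ∃n ((¬F(i,i) ∨ ¬C(k) ∧ ¬C(m) ∧ ¬F(l,l)) ∧ F(n,n))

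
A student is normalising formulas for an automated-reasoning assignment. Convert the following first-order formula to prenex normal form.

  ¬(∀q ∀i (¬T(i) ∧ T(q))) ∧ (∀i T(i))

Drive negations inward (¬∀x A ≡ ∃x ¬A, ¬∃x A ≡ ∀x ¬A, De Morgan for ∧/∨):
  (∃q ∃i (T(i) ∨ ¬T(q))) ∧ (∀i T(i))
Give each quantifier a distinct variable: i↦w1.
  (∃q ∃i (T(i) ∨ ¬T(q))) ∧ (∀w1 T(w1))
Finally move all quantifiers to the prefix:
  ∃q ∃i ∀w1 ((T(i) ∨ ¬T(q)) ∧ T(w1))

∃q ∃i ∀w1 ((T(i) ∨ ¬T(q)) ∧ T(w1))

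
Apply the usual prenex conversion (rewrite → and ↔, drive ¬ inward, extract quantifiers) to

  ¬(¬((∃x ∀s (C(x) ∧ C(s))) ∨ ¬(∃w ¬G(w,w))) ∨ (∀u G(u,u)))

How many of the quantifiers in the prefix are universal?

Move each ¬ inward, flipping quantifiers it crosses:
  ((∃x ∀s (C(x) ∧ C(s))) ∨ (∀w G(w,w))) ∧ (∃u ¬G(u,u))
Extract every quantifier outward, since the variables are now distinct and don't occur free across branches:
  ∃x ∀s ∀w ∃u ((C(x) ∧ C(s) ∨ G(w,w)) ∧ ¬G(u,u))
The prefix is ∃x ∀s ∀w ∃u: 2 universal, 2 existential.

2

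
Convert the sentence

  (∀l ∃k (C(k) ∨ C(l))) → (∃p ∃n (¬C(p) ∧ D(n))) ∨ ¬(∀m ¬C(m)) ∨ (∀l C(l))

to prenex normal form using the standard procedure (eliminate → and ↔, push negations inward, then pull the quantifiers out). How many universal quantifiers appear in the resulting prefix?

Eliminate → and ↔ using ¬ and ∨.
  ¬(∀l ∃k (C(k) ∨ C(l))) ∨ (∃p ∃n (¬C(p) ∧ D(n))) ∨ ¬(∀m ¬C(m)) ∨ (∀l C(l))
Move each ¬ inward, flipping quantifiers it crosses:
  (∃l ∀k (¬C(k) ∧ ¬C(l))) ∨ (∃p ∃n (¬C(p) ∧ D(n))) ∨ (∃m C(m)) ∨ (∀l C(l))
Give each quantifier a distinct variable: l↦v.
  (∃l ∀k (¬C(k) ∧ ¬C(l))) ∨ (∃p ∃n (¬C(p) ∧ D(n))) ∨ (∃m C(m)) ∨ (∀v C(v))
Pull the quantifiers to the front (each side's bound variable is not free in the other side):
  ∃l ∀k ∃p ∃n ∃m ∀v (¬C(k) ∧ ¬C(l) ∨ ¬C(p) ∧ D(n) ∨ C(m) ∨ C(v))
The prefix is ∃l ∀k ∃p ∃n ∃m ∀v: 2 universal, 4 existential.

2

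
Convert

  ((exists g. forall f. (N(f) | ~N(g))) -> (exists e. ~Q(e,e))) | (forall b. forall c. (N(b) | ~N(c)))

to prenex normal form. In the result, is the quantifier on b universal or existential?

universal

Eliminate → and ↔ using ¬ and ∨.
  ~(exists g. forall f. (N(f) | ~N(g))) | (exists e. ~Q(e,e)) | (forall b. forall c. (N(b) | ~N(c)))
Drive negations inward (¬∀x A ≡ ∃x ¬A, ¬∃x A ≡ ∀x ¬A, De Morgan for ∧/∨):
  (forall g. exists f. (~N(f) & N(g))) | (exists e. ~Q(e,e)) | (forall b. forall c. (N(b) | ~N(c)))
All bound variables are already distinct, so no renaming is needed.
Extract every quantifier outward, since the variables are now distinct and don't occur free across branches:
  forall g. exists f. exists e. forall b. forall c. (~N(f) & N(g) | ~Q(e,e) | N(b) | ~N(c))
The quantifier forall b sits under an even number of negations (counting the antecedent side of each →), so it remains universal.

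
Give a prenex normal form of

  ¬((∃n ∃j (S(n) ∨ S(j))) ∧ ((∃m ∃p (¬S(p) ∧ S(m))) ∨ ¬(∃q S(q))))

∀n ∀j ∀m ∀p ∃q (¬S(n) ∧ ¬S(j) ∨ (S(p) ∨ ¬S(m)) ∧ S(q))

Push ¬ through the quantifiers and connectives to reach negation normal form:
  (∀n ∀j (¬S(n) ∧ ¬S(j))) ∨ (∀m ∀p (S(p) ∨ ¬S(m))) ∧ (∃q S(q))
Extract every quantifier outward, since the variables are now distinct and don't occur free across branches:
  ∀n ∀j ∀m ∀p ∃q (¬S(n) ∧ ¬S(j) ∨ (S(p) ∨ ¬S(m)) ∧ S(q))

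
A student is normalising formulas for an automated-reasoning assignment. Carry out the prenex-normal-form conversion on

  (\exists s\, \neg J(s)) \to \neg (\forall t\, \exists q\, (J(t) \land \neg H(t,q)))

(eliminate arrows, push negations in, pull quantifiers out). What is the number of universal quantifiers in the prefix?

Rewrite implications/biconditionals: A → B as ¬A ∨ B.
  \neg (\exists s\, \neg J(s)) \lor \neg (\forall t\, \exists q\, (J(t) \land \neg H(t,q)))
Move each ¬ inward, flipping quantifiers it crosses:
  (\forall s\, J(s)) \lor (\exists t\, \forall q\, (\neg J(t) \lor H(t,q)))
Extract every quantifier outward, since the variables are now distinct and don't occur free across branches:
  \forall s\, \exists t\, \forall q\, (J(s) \lor \neg J(t) \lor H(t,q))
The prefix is \forall s \exists t \forall q: 2 universal, 1 existential.

2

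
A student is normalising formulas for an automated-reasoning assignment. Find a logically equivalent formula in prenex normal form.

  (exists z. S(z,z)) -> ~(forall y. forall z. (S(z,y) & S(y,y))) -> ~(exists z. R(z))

Eliminate → and ↔ using ¬ and ∨.
  ~(exists z. S(z,z)) | ~~(forall y. forall z. (S(z,y) & S(y,y))) | ~(exists z. R(z))
Drive negations inward (¬∀x A ≡ ∃x ¬A, ¬∃x A ≡ ∀x ¬A, De Morgan for ∧/∨):
  (forall z. ~S(z,z)) | (forall y. forall z. (S(z,y) & S(y,y))) | (forall z. ~R(z))
Give each quantifier a distinct variable: z↦c, z↦x.
  (forall z. ~S(z,z)) | (forall y. forall c. (S(c,y) & S(y,y))) | (forall x. ~R(x))
Pull the quantifiers to the front (each side's bound variable is not free in the other side):
  forall z. forall y. forall c. forall x. (~S(z,z) | S(c,y) & S(y,y) | ~R(x))

forall z. forall y. forall c. forall x. (~S(z,z) | S(c,y) & S(y,y) | ~R(x))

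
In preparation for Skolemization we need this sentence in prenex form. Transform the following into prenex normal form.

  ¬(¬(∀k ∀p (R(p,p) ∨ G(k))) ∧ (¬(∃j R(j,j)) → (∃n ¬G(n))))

∀k ∀p ∀j ∀n (R(p,p) ∨ G(k) ∨ ¬R(j,j) ∧ G(n))

Eliminate → and ↔ using ¬ and ∨.
  ¬(¬(∀k ∀p (R(p,p) ∨ G(k))) ∧ (¬¬(∃j R(j,j)) ∨ (∃n ¬G(n))))
Move each ¬ inward, flipping quantifiers it crosses:
  (∀k ∀p (R(p,p) ∨ G(k))) ∨ (∀j ¬R(j,j)) ∧ (∀n G(n))
All bound variables are already distinct, so no renaming is needed.
Extract every quantifier outward, since the variables are now distinct and don't occur free across branches:
  ∀k ∀p ∀j ∀n (R(p,p) ∨ G(k) ∨ ¬R(j,j) ∧ G(n))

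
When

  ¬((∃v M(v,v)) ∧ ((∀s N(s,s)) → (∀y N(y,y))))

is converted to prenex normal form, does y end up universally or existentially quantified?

existential

Eliminate → and ↔ using ¬ and ∨.
  ¬((∃v M(v,v)) ∧ (¬(∀s N(s,s)) ∨ (∀y N(y,y))))
Push ¬ through the quantifiers and connectives to reach negation normal form:
  (∀v ¬M(v,v)) ∨ (∀s N(s,s)) ∧ (∃y ¬N(y,y))
All bound variables are already distinct, so no renaming is needed.
Extract every quantifier outward, since the variables are now distinct and don't occur free across branches:
  ∀v ∀s ∃y (¬M(v,v) ∨ N(s,s) ∧ ¬N(y,y))
The quantifier ∀y sits under an odd number of negations (counting the antecedent side of each →), so it flips to ∃y.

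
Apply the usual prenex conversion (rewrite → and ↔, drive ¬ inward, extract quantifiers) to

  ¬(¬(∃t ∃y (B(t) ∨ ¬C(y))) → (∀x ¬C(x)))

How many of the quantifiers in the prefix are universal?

Eliminate → and ↔ using ¬ and ∨.
  ¬(¬¬(∃t ∃y (B(t) ∨ ¬C(y))) ∨ (∀x ¬C(x)))
Drive negations inward (¬∀x A ≡ ∃x ¬A, ¬∃x A ≡ ∀x ¬A, De Morgan for ∧/∨):
  (∀t ∀y (¬B(t) ∧ C(y))) ∧ (∃x C(x))
Finally move all quantifiers to the prefix:
  ∀t ∀y ∃x (¬B(t) ∧ C(y) ∧ C(x))
The prefix is ∀t ∀y ∃x: 2 universal, 1 existential.

2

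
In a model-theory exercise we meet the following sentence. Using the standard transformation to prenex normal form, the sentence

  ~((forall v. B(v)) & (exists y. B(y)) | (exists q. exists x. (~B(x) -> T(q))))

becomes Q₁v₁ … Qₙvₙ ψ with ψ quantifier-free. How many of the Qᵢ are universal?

Rewrite implications/biconditionals: A → B as ¬A ∨ B.
  ~((forall v. B(v)) & (exists y. B(y)) | (exists q. exists x. (~~B(x) | T(q))))
Drive negations inward (¬∀x A ≡ ∃x ¬A, ¬∃x A ≡ ∀x ¬A, De Morgan for ∧/∨):
  ((exists v. ~B(v)) | (forall y. ~B(y))) & (forall q. forall x. (~B(x) & ~T(q)))
All bound variables are already distinct, so no renaming is needed.
Finally move all quantifiers to the prefix:
  exists v. forall y. forall q. forall x. ((~B(v) | ~B(y)) & ~B(x) & ~T(q))
The prefix is exists v forall y forall q forall x: 3 universal, 1 existential.

3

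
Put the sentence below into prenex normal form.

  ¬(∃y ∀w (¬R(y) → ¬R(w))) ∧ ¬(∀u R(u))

First replace A → B with ¬A ∨ B.
  ¬(∃y ∀w (¬¬R(y) ∨ ¬R(w))) ∧ ¬(∀u R(u))
Push ¬ through the quantifiers and connectives to reach negation normal form:
  (∀y ∃w (¬R(y) ∧ R(w))) ∧ (∃u ¬R(u))
Extract every quantifier outward, since the variables are now distinct and don't occur free across branches:
  ∀y ∃w ∃u (¬R(y) ∧ R(w) ∧ ¬R(u))

∀y ∃w ∃u (¬R(y) ∧ R(w) ∧ ¬R(u))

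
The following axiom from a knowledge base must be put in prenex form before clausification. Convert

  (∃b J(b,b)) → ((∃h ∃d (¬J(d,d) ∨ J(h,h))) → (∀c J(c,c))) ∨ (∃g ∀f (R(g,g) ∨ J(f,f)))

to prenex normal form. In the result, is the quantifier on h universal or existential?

universal

Rewrite implications/biconditionals: A → B as ¬A ∨ B.
  ¬(∃b J(b,b)) ∨ ¬(∃h ∃d (¬J(d,d) ∨ J(h,h))) ∨ (∀c J(c,c)) ∨ (∃g ∀f (R(g,g) ∨ J(f,f)))
Push ¬ through the quantifiers and connectives to reach negation normal form:
  (∀b ¬J(b,b)) ∨ (∀h ∀d (J(d,d) ∧ ¬J(h,h))) ∨ (∀c J(c,c)) ∨ (∃g ∀f (R(g,g) ∨ J(f,f)))
All bound variables are already distinct, so no renaming is needed.
Finally move all quantifiers to the prefix:
  ∀b ∀h ∀d ∀c ∃g ∀f (¬J(b,b) ∨ J(d,d) ∧ ¬J(h,h) ∨ J(c,c) ∨ R(g,g) ∨ J(f,f))
The quantifier ∃h sits under an odd number of negations (counting the antecedent side of each →), so it flips to ∀h.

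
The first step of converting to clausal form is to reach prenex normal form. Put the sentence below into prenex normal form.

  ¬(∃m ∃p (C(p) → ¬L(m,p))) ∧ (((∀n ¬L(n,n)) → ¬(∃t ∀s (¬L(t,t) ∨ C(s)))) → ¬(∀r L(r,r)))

∀m ∀p ∀n ∃t ∀s ∃r (C(p) ∧ L(m,p) ∧ (¬L(n,n) ∧ (¬L(t,t) ∨ C(s)) ∨ ¬L(r,r)))

Eliminate → and ↔ using ¬ and ∨.
  ¬(∃m ∃p (¬C(p) ∨ ¬L(m,p))) ∧ (¬(¬(∀n ¬L(n,n)) ∨ ¬(∃t ∀s (¬L(t,t) ∨ C(s)))) ∨ ¬(∀r L(r,r)))
Push ¬ through the quantifiers and connectives to reach negation normal form:
  (∀m ∀p (C(p) ∧ L(m,p))) ∧ ((∀n ¬L(n,n)) ∧ (∃t ∀s (¬L(t,t) ∨ C(s))) ∨ (∃r ¬L(r,r)))
All bound variables are already distinct, so no renaming is needed.
Finally move all quantifiers to the prefix:
  ∀m ∀p ∀n ∃t ∀s ∃r (C(p) ∧ L(m,p) ∧ (¬L(n,n) ∧ (¬L(t,t) ∨ C(s)) ∨ ¬L(r,r)))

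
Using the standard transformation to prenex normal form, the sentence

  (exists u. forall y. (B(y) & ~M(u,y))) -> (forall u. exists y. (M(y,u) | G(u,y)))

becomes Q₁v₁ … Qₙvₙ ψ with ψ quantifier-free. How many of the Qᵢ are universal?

First replace A → B with ¬A ∨ B.
  ~(exists u. forall y. (B(y) & ~M(u,y))) | (forall u. exists y. (M(y,u) | G(u,y)))
Move each ¬ inward, flipping quantifiers it crosses:
  (forall u. exists y. (~B(y) | M(u,y))) | (forall u. exists y. (M(y,u) | G(u,y)))
Rename bound variables to avoid capture: u↦z1, y↦b.
  (forall u. exists y. (~B(y) | M(u,y))) | (forall z1. exists b. (M(b,z1) | G(z1,b)))
Finally move all quantifiers to the prefix:
  forall u. exists y. forall z1. exists b. (~B(y) | M(u,y) | M(b,z1) | G(z1,b))
The prefix is forall u exists y forall z1 exists b: 2 universal, 2 existential.

2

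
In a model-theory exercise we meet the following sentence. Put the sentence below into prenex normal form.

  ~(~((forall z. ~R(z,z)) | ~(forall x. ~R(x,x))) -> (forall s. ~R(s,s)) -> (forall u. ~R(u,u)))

exists z. forall x. forall s. exists u. (R(z,z) & ~R(x,x) & ~R(s,s) & R(u,u))

Eliminate → and ↔ using ¬ and ∨.
  ~(~~((forall z. ~R(z,z)) | ~(forall x. ~R(x,x))) | ~(forall s. ~R(s,s)) | (forall u. ~R(u,u)))
Drive negations inward (¬∀x A ≡ ∃x ¬A, ¬∃x A ≡ ∀x ¬A, De Morgan for ∧/∨):
  (exists z. R(z,z)) & (forall x. ~R(x,x)) & (forall s. ~R(s,s)) & (exists u. R(u,u))
Pull the quantifiers to the front (each side's bound variable is not free in the other side):
  exists z. forall x. forall s. exists u. (R(z,z) & ~R(x,x) & ~R(s,s) & R(u,u))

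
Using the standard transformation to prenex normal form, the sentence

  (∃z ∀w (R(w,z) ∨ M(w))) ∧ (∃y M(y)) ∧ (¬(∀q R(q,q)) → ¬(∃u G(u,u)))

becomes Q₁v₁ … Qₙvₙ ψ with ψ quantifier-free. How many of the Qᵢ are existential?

2

First replace A → B with ¬A ∨ B.
  (∃z ∀w (R(w,z) ∨ M(w))) ∧ (∃y M(y)) ∧ (¬¬(∀q R(q,q)) ∨ ¬(∃u G(u,u)))
Move each ¬ inward, flipping quantifiers it crosses:
  (∃z ∀w (R(w,z) ∨ M(w))) ∧ (∃y M(y)) ∧ ((∀q R(q,q)) ∨ (∀u ¬G(u,u)))
Finally move all quantifiers to the prefix:
  ∃z ∀w ∃y ∀q ∀u ((R(w,z) ∨ M(w)) ∧ M(y) ∧ (R(q,q) ∨ ¬G(u,u)))
The prefix is ∃z ∀w ∃y ∀q ∀u: 3 universal, 2 existential.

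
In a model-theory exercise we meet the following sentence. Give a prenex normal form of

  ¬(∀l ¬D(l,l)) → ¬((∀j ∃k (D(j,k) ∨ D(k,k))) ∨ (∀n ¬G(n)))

Eliminate → and ↔ using ¬ and ∨.
  ¬¬(∀l ¬D(l,l)) ∨ ¬((∀j ∃k (D(j,k) ∨ D(k,k))) ∨ (∀n ¬G(n)))
Drive negations inward (¬∀x A ≡ ∃x ¬A, ¬∃x A ≡ ∀x ¬A, De Morgan for ∧/∨):
  (∀l ¬D(l,l)) ∨ (∃j ∀k (¬D(j,k) ∧ ¬D(k,k))) ∧ (∃n G(n))
Pull the quantifiers to the front (each side's bound variable is not free in the other side):
  ∀l ∃j ∀k ∃n (¬D(l,l) ∨ ¬D(j,k) ∧ ¬D(k,k) ∧ G(n))

∀l ∃j ∀k ∃n (¬D(l,l) ∨ ¬D(j,k) ∧ ¬D(k,k) ∧ G(n))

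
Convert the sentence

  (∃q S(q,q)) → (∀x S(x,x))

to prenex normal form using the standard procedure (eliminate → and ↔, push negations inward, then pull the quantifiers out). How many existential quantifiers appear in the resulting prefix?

0

Rewrite implications/biconditionals: A → B as ¬A ∨ B.
  ¬(∃q S(q,q)) ∨ (∀x S(x,x))
Move each ¬ inward, flipping quantifiers it crosses:
  (∀q ¬S(q,q)) ∨ (∀x S(x,x))
Finally move all quantifiers to the prefix:
  ∀q ∀x (¬S(q,q) ∨ S(x,x))
The prefix is ∀q ∀x: 2 universal, 0 existential.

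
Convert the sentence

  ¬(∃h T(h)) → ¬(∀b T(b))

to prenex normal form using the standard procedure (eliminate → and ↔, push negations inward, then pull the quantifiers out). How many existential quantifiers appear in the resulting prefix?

2

Rewrite implications/biconditionals: A → B as ¬A ∨ B.
  ¬¬(∃h T(h)) ∨ ¬(∀b T(b))
Push ¬ through the quantifiers and connectives to reach negation normal form:
  (∃h T(h)) ∨ (∃b ¬T(b))
All bound variables are already distinct, so no renaming is needed.
Finally move all quantifiers to the prefix:
  ∃h ∃b (T(h) ∨ ¬T(b))
The prefix is ∃h ∃b: 0 universal, 2 existential.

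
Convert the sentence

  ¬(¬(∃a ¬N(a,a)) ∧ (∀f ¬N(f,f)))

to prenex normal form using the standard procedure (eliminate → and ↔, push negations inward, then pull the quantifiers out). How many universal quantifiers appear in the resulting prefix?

0

Drive negations inward (¬∀x A ≡ ∃x ¬A, ¬∃x A ≡ ∀x ¬A, De Morgan for ∧/∨):
  (∃a ¬N(a,a)) ∨ (∃f N(f,f))
Extract every quantifier outward, since the variables are now distinct and don't occur free across branches:
  ∃a ∃f (¬N(a,a) ∨ N(f,f))
The prefix is ∃a ∃f: 0 universal, 2 existential.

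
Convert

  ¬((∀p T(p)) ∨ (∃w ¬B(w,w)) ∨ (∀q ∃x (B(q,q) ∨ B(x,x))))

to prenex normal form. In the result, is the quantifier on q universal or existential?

Move each ¬ inward, flipping quantifiers it crosses:
  (∃p ¬T(p)) ∧ (∀w B(w,w)) ∧ (∃q ∀x (¬B(q,q) ∧ ¬B(x,x)))
All bound variables are already distinct, so no renaming is needed.
Pull the quantifiers to the front (each side's bound variable is not free in the other side):
  ∃p ∀w ∃q ∀x (¬T(p) ∧ B(w,w) ∧ ¬B(q,q) ∧ ¬B(x,x))
The quantifier ∀q sits under an odd number of negations, so it flips to ∃q.

existential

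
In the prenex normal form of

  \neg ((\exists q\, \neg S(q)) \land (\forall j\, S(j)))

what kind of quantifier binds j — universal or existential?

Drive negations inward (¬∀x A ≡ ∃x ¬A, ¬∃x A ≡ ∀x ¬A, De Morgan for ∧/∨):
  (\forall q\, S(q)) \lor (\exists j\, \neg S(j))
All bound variables are already distinct, so no renaming is needed.
Extract every quantifier outward, since the variables are now distinct and don't occur free across branches:
  \forall q\, \exists j\, (S(q) \lor \neg S(j))
The quantifier \forall j sits under an odd number of negations, so it flips to \exists j.

existential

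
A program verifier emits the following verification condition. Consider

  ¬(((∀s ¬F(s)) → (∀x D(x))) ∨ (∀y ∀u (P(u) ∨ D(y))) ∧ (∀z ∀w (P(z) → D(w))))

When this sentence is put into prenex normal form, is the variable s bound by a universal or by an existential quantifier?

Eliminate → and ↔ using ¬ and ∨.
  ¬(¬(∀s ¬F(s)) ∨ (∀x D(x)) ∨ (∀y ∀u (P(u) ∨ D(y))) ∧ (∀z ∀w (¬P(z) ∨ D(w))))
Move each ¬ inward, flipping quantifiers it crosses:
  (∀s ¬F(s)) ∧ (∃x ¬D(x)) ∧ ((∃y ∃u (¬P(u) ∧ ¬D(y))) ∨ (∃z ∃w (P(z) ∧ ¬D(w))))
All bound variables are already distinct, so no renaming is needed.
Extract every quantifier outward, since the variables are now distinct and don't occur free across branches:
  ∀s ∃x ∃y ∃u ∃z ∃w (¬F(s) ∧ ¬D(x) ∧ (¬P(u) ∧ ¬D(y) ∨ P(z) ∧ ¬D(w)))
The quantifier ∀s sits under an even number of negations (counting the antecedent side of each →), so it remains universal.

universal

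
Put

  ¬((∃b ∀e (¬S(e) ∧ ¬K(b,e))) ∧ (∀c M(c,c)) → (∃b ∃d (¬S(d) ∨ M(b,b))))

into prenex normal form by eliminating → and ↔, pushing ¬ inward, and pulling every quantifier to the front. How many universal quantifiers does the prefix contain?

Rewrite implications/biconditionals: A → B as ¬A ∨ B.
  ¬(¬((∃b ∀e (¬S(e) ∧ ¬K(b,e))) ∧ (∀c M(c,c))) ∨ (∃b ∃d (¬S(d) ∨ M(b,b))))
Push ¬ through the quantifiers and connectives to reach negation normal form:
  (∃b ∀e (¬S(e) ∧ ¬K(b,e))) ∧ (∀c M(c,c)) ∧ (∀b ∀d (S(d) ∧ ¬M(b,b)))
Standardize variables apart so no two quantifiers bind the same name: b↦u.
  (∃b ∀e (¬S(e) ∧ ¬K(b,e))) ∧ (∀c M(c,c)) ∧ (∀u ∀d (S(d) ∧ ¬M(u,u)))
Extract every quantifier outward, since the variables are now distinct and don't occur free across branches:
  ∃b ∀e ∀c ∀u ∀d (¬S(e) ∧ ¬K(b,e) ∧ M(c,c) ∧ S(d) ∧ ¬M(u,u))
The prefix is ∃b ∀e ∀c ∀u ∀d: 4 universal, 1 existential.

4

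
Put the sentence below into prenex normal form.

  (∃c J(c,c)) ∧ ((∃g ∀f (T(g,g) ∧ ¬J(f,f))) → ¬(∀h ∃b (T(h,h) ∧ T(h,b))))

First replace A → B with ¬A ∨ B.
  (∃c J(c,c)) ∧ (¬(∃g ∀f (T(g,g) ∧ ¬J(f,f))) ∨ ¬(∀h ∃b (T(h,h) ∧ T(h,b))))
Drive negations inward (¬∀x A ≡ ∃x ¬A, ¬∃x A ≡ ∀x ¬A, De Morgan for ∧/∨):
  (∃c J(c,c)) ∧ ((∀g ∃f (¬T(g,g) ∨ J(f,f))) ∨ (∃h ∀b (¬T(h,h) ∨ ¬T(h,b))))
Extract every quantifier outward, since the variables are now distinct and don't occur free across branches:
  ∃c ∀g ∃f ∃h ∀b (J(c,c) ∧ (¬T(g,g) ∨ J(f,f) ∨ ¬T(h,h) ∨ ¬T(h,b)))

∃c ∀g ∃f ∃h ∀b (J(c,c) ∧ (¬T(g,g) ∨ J(f,f) ∨ ¬T(h,h) ∨ ¬T(h,b)))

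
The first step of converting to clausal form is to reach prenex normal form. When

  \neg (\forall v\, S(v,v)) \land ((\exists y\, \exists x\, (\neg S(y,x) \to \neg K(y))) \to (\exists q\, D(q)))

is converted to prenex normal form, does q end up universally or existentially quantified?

First replace A → B with ¬A ∨ B.
  \neg (\forall v\, S(v,v)) \land (\neg (\exists y\, \exists x\, (\neg \neg S(y,x) \lor \neg K(y))) \lor (\exists q\, D(q)))
Push ¬ through the quantifiers and connectives to reach negation normal form:
  (\exists v\, \neg S(v,v)) \land ((\forall y\, \forall x\, (\neg S(y,x) \land K(y))) \lor (\exists q\, D(q)))
All bound variables are already distinct, so no renaming is needed.
Extract every quantifier outward, since the variables are now distinct and don't occur free across branches:
  \exists v\, \forall y\, \forall x\, \exists q\, (\neg S(v,v) \land (\neg S(y,x) \land K(y) \lor D(q)))
The quantifier \exists q sits under an even number of negations (counting the antecedent side of each →), so it remains existential.

existential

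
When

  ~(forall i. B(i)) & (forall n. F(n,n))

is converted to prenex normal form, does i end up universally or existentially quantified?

existential

Move each ¬ inward, flipping quantifiers it crosses:
  (exists i. ~B(i)) & (forall n. F(n,n))
Pull the quantifiers to the front (each side's bound variable is not free in the other side):
  exists i. forall n. (~B(i) & F(n,n))
The quantifier forall i sits under an odd number of negations, so it flips to exists i.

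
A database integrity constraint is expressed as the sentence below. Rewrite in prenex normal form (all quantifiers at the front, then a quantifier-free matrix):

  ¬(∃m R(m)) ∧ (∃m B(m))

Move each ¬ inward, flipping quantifiers it crosses:
  (∀m ¬R(m)) ∧ (∃m B(m))
Standardize variables apart so no two quantifiers bind the same name: m↦w.
  (∀m ¬R(m)) ∧ (∃w B(w))
Extract every quantifier outward, since the variables are now distinct and don't occur free across branches:
  ∀m ∃w (¬R(m) ∧ B(w))

∀m ∃w (¬R(m) ∧ B(w))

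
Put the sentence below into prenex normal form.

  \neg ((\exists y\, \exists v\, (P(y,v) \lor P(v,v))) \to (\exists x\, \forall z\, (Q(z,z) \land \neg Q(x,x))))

\exists y\, \exists v\, \forall x\, \exists z\, ((P(y,v) \lor P(v,v)) \land (\neg Q(z,z) \lor Q(x,x)))

Eliminate → and ↔ using ¬ and ∨.
  \neg (\neg (\exists y\, \exists v\, (P(y,v) \lor P(v,v))) \lor (\exists x\, \forall z\, (Q(z,z) \land \neg Q(x,x))))
Drive negations inward (¬∀x A ≡ ∃x ¬A, ¬∃x A ≡ ∀x ¬A, De Morgan for ∧/∨):
  (\exists y\, \exists v\, (P(y,v) \lor P(v,v))) \land (\forall x\, \exists z\, (\neg Q(z,z) \lor Q(x,x)))
Extract every quantifier outward, since the variables are now distinct and don't occur free across branches:
  \exists y\, \exists v\, \forall x\, \exists z\, ((P(y,v) \lor P(v,v)) \land (\neg Q(z,z) \lor Q(x,x)))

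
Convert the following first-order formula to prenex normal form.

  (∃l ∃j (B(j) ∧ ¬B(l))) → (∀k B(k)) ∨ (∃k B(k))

Eliminate → and ↔ using ¬ and ∨.
  ¬(∃l ∃j (B(j) ∧ ¬B(l))) ∨ (∀k B(k)) ∨ (∃k B(k))
Push ¬ through the quantifiers and connectives to reach negation normal form:
  (∀l ∀j (¬B(j) ∨ B(l))) ∨ (∀k B(k)) ∨ (∃k B(k))
Standardize variables apart so no two quantifiers bind the same name: k↦x.
  (∀l ∀j (¬B(j) ∨ B(l))) ∨ (∀k B(k)) ∨ (∃x B(x))
Extract every quantifier outward, since the variables are now distinct and don't occur free across branches:
  ∀l ∀j ∀k ∃x (¬B(j) ∨ B(l) ∨ B(k) ∨ B(x))

∀l ∀j ∀k ∃x (¬B(j) ∨ B(l) ∨ B(k) ∨ B(x))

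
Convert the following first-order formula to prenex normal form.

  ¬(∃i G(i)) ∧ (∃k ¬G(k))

∀i ∃k (¬G(i) ∧ ¬G(k))

Drive negations inward (¬∀x A ≡ ∃x ¬A, ¬∃x A ≡ ∀x ¬A, De Morgan for ∧/∨):
  (∀i ¬G(i)) ∧ (∃k ¬G(k))
Pull the quantifiers to the front (each side's bound variable is not free in the other side):
  ∀i ∃k (¬G(i) ∧ ¬G(k))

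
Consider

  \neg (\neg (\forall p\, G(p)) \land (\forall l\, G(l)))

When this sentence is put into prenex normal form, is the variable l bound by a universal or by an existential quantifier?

Move each ¬ inward, flipping quantifiers it crosses:
  (\forall p\, G(p)) \lor (\exists l\, \neg G(l))
Pull the quantifiers to the front (each side's bound variable is not free in the other side):
  \forall p\, \exists l\, (G(p) \lor \neg G(l))
The quantifier \forall l sits under an odd number of negations, so it flips to \exists l.

existential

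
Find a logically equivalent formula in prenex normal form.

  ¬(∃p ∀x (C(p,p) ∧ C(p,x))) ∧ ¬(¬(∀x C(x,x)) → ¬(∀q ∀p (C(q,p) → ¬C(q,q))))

∀p ∃x ∃x1 ∀q ∀t ((¬C(p,p) ∨ ¬C(p,x)) ∧ ¬C(x1,x1) ∧ (¬C(q,t) ∨ ¬C(q,q)))

Rewrite implications/biconditionals: A → B as ¬A ∨ B.
  ¬(∃p ∀x (C(p,p) ∧ C(p,x))) ∧ ¬(¬¬(∀x C(x,x)) ∨ ¬(∀q ∀p (¬C(q,p) ∨ ¬C(q,q))))
Drive negations inward (¬∀x A ≡ ∃x ¬A, ¬∃x A ≡ ∀x ¬A, De Morgan for ∧/∨):
  (∀p ∃x (¬C(p,p) ∨ ¬C(p,x))) ∧ (∃x ¬C(x,x)) ∧ (∀q ∀p (¬C(q,p) ∨ ¬C(q,q)))
Give each quantifier a distinct variable: x↦x1, p↦t.
  (∀p ∃x (¬C(p,p) ∨ ¬C(p,x))) ∧ (∃x1 ¬C(x1,x1)) ∧ (∀q ∀t (¬C(q,t) ∨ ¬C(q,q)))
Extract every quantifier outward, since the variables are now distinct and don't occur free across branches:
  ∀p ∃x ∃x1 ∀q ∀t ((¬C(p,p) ∨ ¬C(p,x)) ∧ ¬C(x1,x1) ∧ (¬C(q,t) ∨ ¬C(q,q)))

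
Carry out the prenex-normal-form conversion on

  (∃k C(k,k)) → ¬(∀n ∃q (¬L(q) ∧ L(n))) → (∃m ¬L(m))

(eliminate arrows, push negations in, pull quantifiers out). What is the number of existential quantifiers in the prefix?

Rewrite implications/biconditionals: A → B as ¬A ∨ B.
  ¬(∃k C(k,k)) ∨ ¬¬(∀n ∃q (¬L(q) ∧ L(n))) ∨ (∃m ¬L(m))
Move each ¬ inward, flipping quantifiers it crosses:
  (∀k ¬C(k,k)) ∨ (∀n ∃q (¬L(q) ∧ L(n))) ∨ (∃m ¬L(m))
All bound variables are already distinct, so no renaming is needed.
Pull the quantifiers to the front (each side's bound variable is not free in the other side):
  ∀k ∀n ∃q ∃m (¬C(k,k) ∨ ¬L(q) ∧ L(n) ∨ ¬L(m))
The prefix is ∀k ∀n ∃q ∃m: 2 universal, 2 existential.

2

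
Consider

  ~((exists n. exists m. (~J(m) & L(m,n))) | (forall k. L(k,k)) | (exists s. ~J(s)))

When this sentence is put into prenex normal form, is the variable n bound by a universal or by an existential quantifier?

Move each ¬ inward, flipping quantifiers it crosses:
  (forall n. forall m. (J(m) | ~L(m,n))) & (exists k. ~L(k,k)) & (forall s. J(s))
All bound variables are already distinct, so no renaming is needed.
Pull the quantifiers to the front (each side's bound variable is not free in the other side):
  forall n. forall m. exists k. forall s. ((J(m) | ~L(m,n)) & ~L(k,k) & J(s))
The quantifier exists n sits under an odd number of negations, so it flips to forall n.

universal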